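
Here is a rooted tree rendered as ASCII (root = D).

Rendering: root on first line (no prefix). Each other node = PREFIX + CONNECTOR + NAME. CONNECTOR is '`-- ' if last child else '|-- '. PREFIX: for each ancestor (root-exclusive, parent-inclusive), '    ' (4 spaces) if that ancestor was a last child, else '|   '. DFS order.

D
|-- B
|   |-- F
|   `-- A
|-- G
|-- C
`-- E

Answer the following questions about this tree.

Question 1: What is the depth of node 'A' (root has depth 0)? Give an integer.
Path from root to A: D -> B -> A
Depth = number of edges = 2

Answer: 2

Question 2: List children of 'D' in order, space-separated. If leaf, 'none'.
Answer: B G C E

Derivation:
Node D's children (from adjacency): B, G, C, E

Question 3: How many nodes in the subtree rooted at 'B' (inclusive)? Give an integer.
Answer: 3

Derivation:
Subtree rooted at B contains: A, B, F
Count = 3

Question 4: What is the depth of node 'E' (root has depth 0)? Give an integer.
Answer: 1

Derivation:
Path from root to E: D -> E
Depth = number of edges = 1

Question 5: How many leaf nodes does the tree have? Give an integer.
Answer: 5

Derivation:
Leaves (nodes with no children): A, C, E, F, G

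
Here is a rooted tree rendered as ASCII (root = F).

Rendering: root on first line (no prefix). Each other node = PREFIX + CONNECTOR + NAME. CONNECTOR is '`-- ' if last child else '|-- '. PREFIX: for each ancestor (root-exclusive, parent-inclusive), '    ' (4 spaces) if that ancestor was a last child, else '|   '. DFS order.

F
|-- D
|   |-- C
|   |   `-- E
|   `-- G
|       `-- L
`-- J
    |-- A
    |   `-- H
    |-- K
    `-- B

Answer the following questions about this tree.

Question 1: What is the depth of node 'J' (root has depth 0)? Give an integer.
Answer: 1

Derivation:
Path from root to J: F -> J
Depth = number of edges = 1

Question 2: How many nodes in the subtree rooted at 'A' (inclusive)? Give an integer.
Subtree rooted at A contains: A, H
Count = 2

Answer: 2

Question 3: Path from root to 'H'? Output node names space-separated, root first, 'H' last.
Answer: F J A H

Derivation:
Walk down from root: F -> J -> A -> H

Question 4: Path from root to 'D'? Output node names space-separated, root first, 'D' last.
Walk down from root: F -> D

Answer: F D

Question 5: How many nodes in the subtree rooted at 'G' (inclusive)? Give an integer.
Answer: 2

Derivation:
Subtree rooted at G contains: G, L
Count = 2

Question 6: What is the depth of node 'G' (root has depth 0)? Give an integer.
Path from root to G: F -> D -> G
Depth = number of edges = 2

Answer: 2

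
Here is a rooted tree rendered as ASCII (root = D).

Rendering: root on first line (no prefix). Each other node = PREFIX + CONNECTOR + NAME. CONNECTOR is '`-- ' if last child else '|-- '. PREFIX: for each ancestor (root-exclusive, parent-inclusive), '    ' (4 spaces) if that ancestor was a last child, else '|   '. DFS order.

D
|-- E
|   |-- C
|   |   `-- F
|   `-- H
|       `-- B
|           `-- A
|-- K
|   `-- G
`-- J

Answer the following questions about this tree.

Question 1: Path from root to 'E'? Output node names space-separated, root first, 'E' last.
Walk down from root: D -> E

Answer: D E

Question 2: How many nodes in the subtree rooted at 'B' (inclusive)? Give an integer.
Subtree rooted at B contains: A, B
Count = 2

Answer: 2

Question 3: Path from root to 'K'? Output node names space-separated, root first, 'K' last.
Answer: D K

Derivation:
Walk down from root: D -> K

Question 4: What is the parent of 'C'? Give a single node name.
Answer: E

Derivation:
Scan adjacency: C appears as child of E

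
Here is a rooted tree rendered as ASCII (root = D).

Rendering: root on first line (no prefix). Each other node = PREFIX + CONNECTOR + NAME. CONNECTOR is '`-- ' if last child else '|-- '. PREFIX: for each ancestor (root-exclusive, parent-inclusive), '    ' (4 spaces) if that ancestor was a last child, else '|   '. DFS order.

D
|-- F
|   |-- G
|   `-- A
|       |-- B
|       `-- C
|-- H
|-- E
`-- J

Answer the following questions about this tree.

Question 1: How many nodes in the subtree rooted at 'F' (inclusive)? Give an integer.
Subtree rooted at F contains: A, B, C, F, G
Count = 5

Answer: 5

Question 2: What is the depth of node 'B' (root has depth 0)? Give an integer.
Path from root to B: D -> F -> A -> B
Depth = number of edges = 3

Answer: 3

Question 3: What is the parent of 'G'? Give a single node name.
Answer: F

Derivation:
Scan adjacency: G appears as child of F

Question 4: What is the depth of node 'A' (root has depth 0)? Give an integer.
Answer: 2

Derivation:
Path from root to A: D -> F -> A
Depth = number of edges = 2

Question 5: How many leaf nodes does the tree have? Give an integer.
Answer: 6

Derivation:
Leaves (nodes with no children): B, C, E, G, H, J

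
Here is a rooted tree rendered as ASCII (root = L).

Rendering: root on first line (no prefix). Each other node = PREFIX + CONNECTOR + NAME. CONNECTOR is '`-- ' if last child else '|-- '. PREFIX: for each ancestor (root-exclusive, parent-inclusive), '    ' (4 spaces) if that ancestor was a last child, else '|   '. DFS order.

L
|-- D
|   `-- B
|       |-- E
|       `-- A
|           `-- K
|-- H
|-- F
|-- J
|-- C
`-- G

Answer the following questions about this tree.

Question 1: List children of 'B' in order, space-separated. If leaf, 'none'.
Node B's children (from adjacency): E, A

Answer: E A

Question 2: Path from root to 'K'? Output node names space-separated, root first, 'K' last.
Walk down from root: L -> D -> B -> A -> K

Answer: L D B A K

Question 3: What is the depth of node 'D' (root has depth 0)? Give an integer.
Path from root to D: L -> D
Depth = number of edges = 1

Answer: 1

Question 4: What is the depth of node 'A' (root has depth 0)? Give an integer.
Answer: 3

Derivation:
Path from root to A: L -> D -> B -> A
Depth = number of edges = 3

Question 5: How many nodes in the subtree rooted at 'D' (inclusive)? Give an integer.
Answer: 5

Derivation:
Subtree rooted at D contains: A, B, D, E, K
Count = 5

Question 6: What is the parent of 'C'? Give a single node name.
Scan adjacency: C appears as child of L

Answer: L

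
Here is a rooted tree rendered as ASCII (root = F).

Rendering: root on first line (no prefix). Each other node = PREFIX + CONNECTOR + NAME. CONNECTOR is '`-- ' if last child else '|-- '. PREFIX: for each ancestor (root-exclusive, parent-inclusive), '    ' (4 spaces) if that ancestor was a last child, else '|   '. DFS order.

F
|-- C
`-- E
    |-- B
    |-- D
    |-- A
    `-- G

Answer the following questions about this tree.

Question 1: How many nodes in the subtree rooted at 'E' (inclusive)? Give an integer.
Subtree rooted at E contains: A, B, D, E, G
Count = 5

Answer: 5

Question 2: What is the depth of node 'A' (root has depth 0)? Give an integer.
Answer: 2

Derivation:
Path from root to A: F -> E -> A
Depth = number of edges = 2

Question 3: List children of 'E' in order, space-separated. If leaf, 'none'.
Node E's children (from adjacency): B, D, A, G

Answer: B D A G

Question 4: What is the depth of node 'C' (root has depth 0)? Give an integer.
Path from root to C: F -> C
Depth = number of edges = 1

Answer: 1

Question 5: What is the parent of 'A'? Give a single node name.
Answer: E

Derivation:
Scan adjacency: A appears as child of E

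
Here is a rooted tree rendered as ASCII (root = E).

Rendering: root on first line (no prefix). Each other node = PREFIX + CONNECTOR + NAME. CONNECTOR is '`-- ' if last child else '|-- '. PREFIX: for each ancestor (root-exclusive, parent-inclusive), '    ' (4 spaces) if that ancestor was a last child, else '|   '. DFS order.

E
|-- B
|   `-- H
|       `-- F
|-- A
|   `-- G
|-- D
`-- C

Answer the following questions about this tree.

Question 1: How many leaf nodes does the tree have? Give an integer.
Leaves (nodes with no children): C, D, F, G

Answer: 4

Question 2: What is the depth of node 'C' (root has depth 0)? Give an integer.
Answer: 1

Derivation:
Path from root to C: E -> C
Depth = number of edges = 1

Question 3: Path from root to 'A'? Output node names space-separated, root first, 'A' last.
Walk down from root: E -> A

Answer: E A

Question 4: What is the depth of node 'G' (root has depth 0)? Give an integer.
Path from root to G: E -> A -> G
Depth = number of edges = 2

Answer: 2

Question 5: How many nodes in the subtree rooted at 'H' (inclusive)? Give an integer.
Answer: 2

Derivation:
Subtree rooted at H contains: F, H
Count = 2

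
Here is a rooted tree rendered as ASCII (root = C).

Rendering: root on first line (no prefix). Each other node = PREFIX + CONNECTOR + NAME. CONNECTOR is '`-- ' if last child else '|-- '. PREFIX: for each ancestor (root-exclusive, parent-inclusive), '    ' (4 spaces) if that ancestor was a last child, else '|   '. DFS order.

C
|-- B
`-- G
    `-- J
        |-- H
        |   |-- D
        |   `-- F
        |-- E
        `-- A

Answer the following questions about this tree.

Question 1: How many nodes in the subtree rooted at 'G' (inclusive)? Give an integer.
Subtree rooted at G contains: A, D, E, F, G, H, J
Count = 7

Answer: 7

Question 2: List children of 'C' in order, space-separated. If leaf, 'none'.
Node C's children (from adjacency): B, G

Answer: B G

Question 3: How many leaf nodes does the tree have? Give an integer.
Leaves (nodes with no children): A, B, D, E, F

Answer: 5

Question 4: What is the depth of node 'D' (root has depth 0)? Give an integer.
Answer: 4

Derivation:
Path from root to D: C -> G -> J -> H -> D
Depth = number of edges = 4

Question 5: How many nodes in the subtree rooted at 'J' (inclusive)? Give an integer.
Answer: 6

Derivation:
Subtree rooted at J contains: A, D, E, F, H, J
Count = 6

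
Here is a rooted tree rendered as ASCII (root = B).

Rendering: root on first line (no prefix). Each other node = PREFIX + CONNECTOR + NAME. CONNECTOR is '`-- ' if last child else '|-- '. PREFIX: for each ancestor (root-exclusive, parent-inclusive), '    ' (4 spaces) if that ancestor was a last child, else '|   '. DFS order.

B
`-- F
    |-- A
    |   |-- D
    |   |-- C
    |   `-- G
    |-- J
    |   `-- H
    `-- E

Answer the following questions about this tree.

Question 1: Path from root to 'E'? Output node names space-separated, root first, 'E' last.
Walk down from root: B -> F -> E

Answer: B F E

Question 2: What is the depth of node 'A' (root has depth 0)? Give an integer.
Path from root to A: B -> F -> A
Depth = number of edges = 2

Answer: 2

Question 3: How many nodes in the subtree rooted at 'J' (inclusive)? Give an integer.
Subtree rooted at J contains: H, J
Count = 2

Answer: 2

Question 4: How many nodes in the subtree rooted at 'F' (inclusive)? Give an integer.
Answer: 8

Derivation:
Subtree rooted at F contains: A, C, D, E, F, G, H, J
Count = 8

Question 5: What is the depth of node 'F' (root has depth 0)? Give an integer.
Path from root to F: B -> F
Depth = number of edges = 1

Answer: 1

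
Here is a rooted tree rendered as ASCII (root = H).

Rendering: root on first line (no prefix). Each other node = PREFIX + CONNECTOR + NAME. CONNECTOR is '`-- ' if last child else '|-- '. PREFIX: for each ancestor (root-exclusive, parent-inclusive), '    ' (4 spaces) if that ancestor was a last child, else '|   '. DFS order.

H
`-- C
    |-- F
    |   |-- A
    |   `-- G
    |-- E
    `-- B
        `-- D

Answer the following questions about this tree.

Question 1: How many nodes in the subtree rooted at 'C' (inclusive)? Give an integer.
Subtree rooted at C contains: A, B, C, D, E, F, G
Count = 7

Answer: 7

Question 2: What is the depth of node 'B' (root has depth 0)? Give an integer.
Path from root to B: H -> C -> B
Depth = number of edges = 2

Answer: 2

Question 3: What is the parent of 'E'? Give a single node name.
Answer: C

Derivation:
Scan adjacency: E appears as child of C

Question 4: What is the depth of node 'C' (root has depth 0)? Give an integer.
Answer: 1

Derivation:
Path from root to C: H -> C
Depth = number of edges = 1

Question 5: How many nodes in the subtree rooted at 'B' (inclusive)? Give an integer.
Subtree rooted at B contains: B, D
Count = 2

Answer: 2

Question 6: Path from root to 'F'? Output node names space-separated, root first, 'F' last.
Answer: H C F

Derivation:
Walk down from root: H -> C -> F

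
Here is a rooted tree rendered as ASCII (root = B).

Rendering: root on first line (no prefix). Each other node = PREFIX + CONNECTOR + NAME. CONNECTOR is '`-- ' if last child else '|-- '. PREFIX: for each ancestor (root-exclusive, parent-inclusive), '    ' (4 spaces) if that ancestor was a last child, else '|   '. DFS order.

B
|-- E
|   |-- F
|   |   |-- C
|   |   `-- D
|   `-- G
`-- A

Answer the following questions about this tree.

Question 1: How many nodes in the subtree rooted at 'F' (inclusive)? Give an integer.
Subtree rooted at F contains: C, D, F
Count = 3

Answer: 3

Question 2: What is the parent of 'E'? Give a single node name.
Answer: B

Derivation:
Scan adjacency: E appears as child of B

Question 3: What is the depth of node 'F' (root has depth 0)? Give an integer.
Path from root to F: B -> E -> F
Depth = number of edges = 2

Answer: 2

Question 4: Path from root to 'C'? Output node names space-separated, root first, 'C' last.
Answer: B E F C

Derivation:
Walk down from root: B -> E -> F -> C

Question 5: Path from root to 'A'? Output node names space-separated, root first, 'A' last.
Walk down from root: B -> A

Answer: B A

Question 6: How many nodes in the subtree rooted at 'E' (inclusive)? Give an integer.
Answer: 5

Derivation:
Subtree rooted at E contains: C, D, E, F, G
Count = 5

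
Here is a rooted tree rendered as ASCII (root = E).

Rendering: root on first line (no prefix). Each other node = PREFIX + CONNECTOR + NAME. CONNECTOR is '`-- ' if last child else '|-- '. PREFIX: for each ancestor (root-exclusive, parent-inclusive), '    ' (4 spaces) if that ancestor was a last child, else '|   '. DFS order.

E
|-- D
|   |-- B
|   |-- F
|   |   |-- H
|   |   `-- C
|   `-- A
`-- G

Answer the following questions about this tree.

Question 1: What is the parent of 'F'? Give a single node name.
Answer: D

Derivation:
Scan adjacency: F appears as child of D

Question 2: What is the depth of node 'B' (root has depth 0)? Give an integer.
Path from root to B: E -> D -> B
Depth = number of edges = 2

Answer: 2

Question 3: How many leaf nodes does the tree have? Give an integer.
Leaves (nodes with no children): A, B, C, G, H

Answer: 5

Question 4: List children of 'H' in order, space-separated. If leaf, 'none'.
Answer: none

Derivation:
Node H's children (from adjacency): (leaf)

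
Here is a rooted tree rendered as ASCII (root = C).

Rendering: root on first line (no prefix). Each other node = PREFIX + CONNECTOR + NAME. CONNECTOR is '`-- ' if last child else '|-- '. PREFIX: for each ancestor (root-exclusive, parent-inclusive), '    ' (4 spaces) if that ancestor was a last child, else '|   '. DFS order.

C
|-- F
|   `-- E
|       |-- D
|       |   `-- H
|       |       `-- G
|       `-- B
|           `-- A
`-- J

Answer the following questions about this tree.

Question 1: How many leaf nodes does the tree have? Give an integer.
Answer: 3

Derivation:
Leaves (nodes with no children): A, G, J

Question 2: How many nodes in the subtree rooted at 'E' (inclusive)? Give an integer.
Answer: 6

Derivation:
Subtree rooted at E contains: A, B, D, E, G, H
Count = 6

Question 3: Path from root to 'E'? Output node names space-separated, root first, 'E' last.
Answer: C F E

Derivation:
Walk down from root: C -> F -> E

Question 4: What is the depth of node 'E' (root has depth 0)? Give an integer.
Path from root to E: C -> F -> E
Depth = number of edges = 2

Answer: 2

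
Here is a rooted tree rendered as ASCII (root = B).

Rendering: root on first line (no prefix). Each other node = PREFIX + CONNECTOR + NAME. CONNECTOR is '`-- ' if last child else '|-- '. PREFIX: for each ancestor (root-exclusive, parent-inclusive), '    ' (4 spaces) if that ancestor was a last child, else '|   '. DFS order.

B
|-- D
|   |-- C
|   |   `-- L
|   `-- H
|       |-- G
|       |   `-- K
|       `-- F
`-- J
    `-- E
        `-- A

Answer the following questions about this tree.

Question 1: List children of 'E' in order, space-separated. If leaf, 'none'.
Answer: A

Derivation:
Node E's children (from adjacency): A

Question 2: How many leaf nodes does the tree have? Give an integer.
Answer: 4

Derivation:
Leaves (nodes with no children): A, F, K, L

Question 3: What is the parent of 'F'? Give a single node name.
Answer: H

Derivation:
Scan adjacency: F appears as child of H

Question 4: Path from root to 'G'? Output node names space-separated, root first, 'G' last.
Walk down from root: B -> D -> H -> G

Answer: B D H G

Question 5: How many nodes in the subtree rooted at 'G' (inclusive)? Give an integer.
Answer: 2

Derivation:
Subtree rooted at G contains: G, K
Count = 2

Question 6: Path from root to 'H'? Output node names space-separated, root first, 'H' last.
Walk down from root: B -> D -> H

Answer: B D H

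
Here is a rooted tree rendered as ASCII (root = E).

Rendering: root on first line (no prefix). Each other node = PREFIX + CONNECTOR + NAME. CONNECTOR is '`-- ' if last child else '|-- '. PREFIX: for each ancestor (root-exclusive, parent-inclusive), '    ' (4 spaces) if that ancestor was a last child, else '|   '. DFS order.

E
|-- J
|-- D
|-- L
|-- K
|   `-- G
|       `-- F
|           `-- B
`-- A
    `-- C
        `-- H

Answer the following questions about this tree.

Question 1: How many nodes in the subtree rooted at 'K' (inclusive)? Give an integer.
Answer: 4

Derivation:
Subtree rooted at K contains: B, F, G, K
Count = 4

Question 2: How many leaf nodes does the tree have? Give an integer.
Answer: 5

Derivation:
Leaves (nodes with no children): B, D, H, J, L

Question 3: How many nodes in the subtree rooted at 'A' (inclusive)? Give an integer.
Answer: 3

Derivation:
Subtree rooted at A contains: A, C, H
Count = 3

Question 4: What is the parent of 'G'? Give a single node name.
Scan adjacency: G appears as child of K

Answer: K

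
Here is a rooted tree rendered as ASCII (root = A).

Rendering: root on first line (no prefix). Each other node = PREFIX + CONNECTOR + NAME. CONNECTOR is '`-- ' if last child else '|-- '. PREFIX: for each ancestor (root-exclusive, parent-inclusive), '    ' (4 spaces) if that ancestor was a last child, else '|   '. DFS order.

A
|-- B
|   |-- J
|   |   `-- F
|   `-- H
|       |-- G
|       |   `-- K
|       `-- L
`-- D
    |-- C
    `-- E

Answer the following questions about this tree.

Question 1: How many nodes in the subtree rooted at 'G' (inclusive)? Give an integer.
Subtree rooted at G contains: G, K
Count = 2

Answer: 2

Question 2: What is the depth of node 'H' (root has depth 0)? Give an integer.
Path from root to H: A -> B -> H
Depth = number of edges = 2

Answer: 2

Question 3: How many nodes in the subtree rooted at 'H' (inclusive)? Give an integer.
Answer: 4

Derivation:
Subtree rooted at H contains: G, H, K, L
Count = 4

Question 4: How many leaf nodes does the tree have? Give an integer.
Answer: 5

Derivation:
Leaves (nodes with no children): C, E, F, K, L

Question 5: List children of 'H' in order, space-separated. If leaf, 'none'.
Node H's children (from adjacency): G, L

Answer: G L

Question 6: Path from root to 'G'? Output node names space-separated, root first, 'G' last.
Answer: A B H G

Derivation:
Walk down from root: A -> B -> H -> G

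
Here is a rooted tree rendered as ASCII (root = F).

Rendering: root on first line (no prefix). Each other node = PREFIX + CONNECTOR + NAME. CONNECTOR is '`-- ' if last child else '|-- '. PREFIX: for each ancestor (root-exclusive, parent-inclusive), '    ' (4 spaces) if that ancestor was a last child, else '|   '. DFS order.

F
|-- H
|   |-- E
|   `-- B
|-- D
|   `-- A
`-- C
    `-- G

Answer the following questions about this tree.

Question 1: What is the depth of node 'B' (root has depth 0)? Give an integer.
Path from root to B: F -> H -> B
Depth = number of edges = 2

Answer: 2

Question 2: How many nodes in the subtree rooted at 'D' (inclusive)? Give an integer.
Subtree rooted at D contains: A, D
Count = 2

Answer: 2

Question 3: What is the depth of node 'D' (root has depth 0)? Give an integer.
Path from root to D: F -> D
Depth = number of edges = 1

Answer: 1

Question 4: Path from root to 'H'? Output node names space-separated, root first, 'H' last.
Walk down from root: F -> H

Answer: F H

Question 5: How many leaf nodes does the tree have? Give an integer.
Answer: 4

Derivation:
Leaves (nodes with no children): A, B, E, G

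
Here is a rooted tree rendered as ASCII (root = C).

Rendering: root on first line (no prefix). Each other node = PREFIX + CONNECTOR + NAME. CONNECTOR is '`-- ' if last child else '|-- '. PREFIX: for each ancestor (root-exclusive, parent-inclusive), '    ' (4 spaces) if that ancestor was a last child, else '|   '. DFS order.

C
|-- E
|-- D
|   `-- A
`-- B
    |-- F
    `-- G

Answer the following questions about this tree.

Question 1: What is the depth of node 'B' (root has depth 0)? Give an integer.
Answer: 1

Derivation:
Path from root to B: C -> B
Depth = number of edges = 1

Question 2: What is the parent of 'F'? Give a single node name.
Answer: B

Derivation:
Scan adjacency: F appears as child of B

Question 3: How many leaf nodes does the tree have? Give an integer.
Answer: 4

Derivation:
Leaves (nodes with no children): A, E, F, G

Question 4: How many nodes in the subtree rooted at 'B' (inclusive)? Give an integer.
Subtree rooted at B contains: B, F, G
Count = 3

Answer: 3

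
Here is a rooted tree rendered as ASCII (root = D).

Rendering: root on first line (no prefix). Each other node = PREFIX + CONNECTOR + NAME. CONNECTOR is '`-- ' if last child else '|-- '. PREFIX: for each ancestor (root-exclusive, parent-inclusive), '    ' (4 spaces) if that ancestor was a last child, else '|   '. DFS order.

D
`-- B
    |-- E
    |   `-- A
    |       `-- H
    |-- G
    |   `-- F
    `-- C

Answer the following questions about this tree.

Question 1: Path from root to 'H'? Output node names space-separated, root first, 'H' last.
Walk down from root: D -> B -> E -> A -> H

Answer: D B E A H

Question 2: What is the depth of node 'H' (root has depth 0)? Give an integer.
Path from root to H: D -> B -> E -> A -> H
Depth = number of edges = 4

Answer: 4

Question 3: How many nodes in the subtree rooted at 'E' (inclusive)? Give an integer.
Answer: 3

Derivation:
Subtree rooted at E contains: A, E, H
Count = 3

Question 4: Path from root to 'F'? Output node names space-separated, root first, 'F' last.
Answer: D B G F

Derivation:
Walk down from root: D -> B -> G -> F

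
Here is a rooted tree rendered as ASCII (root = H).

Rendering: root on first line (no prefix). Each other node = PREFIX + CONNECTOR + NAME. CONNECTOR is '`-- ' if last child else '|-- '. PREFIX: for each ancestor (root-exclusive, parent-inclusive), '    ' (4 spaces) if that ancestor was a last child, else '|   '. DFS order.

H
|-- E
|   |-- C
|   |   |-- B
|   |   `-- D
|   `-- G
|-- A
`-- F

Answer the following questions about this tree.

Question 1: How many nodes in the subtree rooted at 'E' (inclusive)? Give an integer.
Subtree rooted at E contains: B, C, D, E, G
Count = 5

Answer: 5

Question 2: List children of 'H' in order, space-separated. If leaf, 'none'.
Node H's children (from adjacency): E, A, F

Answer: E A F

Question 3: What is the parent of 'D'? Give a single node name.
Answer: C

Derivation:
Scan adjacency: D appears as child of C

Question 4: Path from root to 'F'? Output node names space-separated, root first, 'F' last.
Answer: H F

Derivation:
Walk down from root: H -> F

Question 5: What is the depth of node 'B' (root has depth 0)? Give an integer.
Answer: 3

Derivation:
Path from root to B: H -> E -> C -> B
Depth = number of edges = 3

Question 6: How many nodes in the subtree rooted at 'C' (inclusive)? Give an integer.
Answer: 3

Derivation:
Subtree rooted at C contains: B, C, D
Count = 3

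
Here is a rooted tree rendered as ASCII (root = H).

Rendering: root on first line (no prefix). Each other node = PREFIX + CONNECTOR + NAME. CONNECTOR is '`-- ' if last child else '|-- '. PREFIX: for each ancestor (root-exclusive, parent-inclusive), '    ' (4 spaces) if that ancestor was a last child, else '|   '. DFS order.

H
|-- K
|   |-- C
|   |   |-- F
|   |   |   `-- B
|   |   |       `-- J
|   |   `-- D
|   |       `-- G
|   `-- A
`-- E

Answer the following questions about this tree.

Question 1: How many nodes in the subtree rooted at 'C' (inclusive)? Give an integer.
Answer: 6

Derivation:
Subtree rooted at C contains: B, C, D, F, G, J
Count = 6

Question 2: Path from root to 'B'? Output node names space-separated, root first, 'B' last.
Walk down from root: H -> K -> C -> F -> B

Answer: H K C F B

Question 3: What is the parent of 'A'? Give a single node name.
Answer: K

Derivation:
Scan adjacency: A appears as child of K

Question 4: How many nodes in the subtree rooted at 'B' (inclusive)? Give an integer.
Subtree rooted at B contains: B, J
Count = 2

Answer: 2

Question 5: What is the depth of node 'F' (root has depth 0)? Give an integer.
Path from root to F: H -> K -> C -> F
Depth = number of edges = 3

Answer: 3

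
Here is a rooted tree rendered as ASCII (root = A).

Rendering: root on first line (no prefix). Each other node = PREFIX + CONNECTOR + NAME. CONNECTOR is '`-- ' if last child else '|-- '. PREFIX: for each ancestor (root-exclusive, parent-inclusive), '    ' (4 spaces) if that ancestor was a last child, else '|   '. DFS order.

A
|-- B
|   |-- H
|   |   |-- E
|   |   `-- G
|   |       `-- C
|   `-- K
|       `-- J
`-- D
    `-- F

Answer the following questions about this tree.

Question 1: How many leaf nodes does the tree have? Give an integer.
Leaves (nodes with no children): C, E, F, J

Answer: 4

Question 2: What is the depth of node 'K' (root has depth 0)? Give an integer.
Answer: 2

Derivation:
Path from root to K: A -> B -> K
Depth = number of edges = 2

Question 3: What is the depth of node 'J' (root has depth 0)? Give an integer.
Answer: 3

Derivation:
Path from root to J: A -> B -> K -> J
Depth = number of edges = 3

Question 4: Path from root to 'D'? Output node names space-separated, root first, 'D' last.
Answer: A D

Derivation:
Walk down from root: A -> D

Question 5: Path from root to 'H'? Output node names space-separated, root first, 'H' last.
Walk down from root: A -> B -> H

Answer: A B H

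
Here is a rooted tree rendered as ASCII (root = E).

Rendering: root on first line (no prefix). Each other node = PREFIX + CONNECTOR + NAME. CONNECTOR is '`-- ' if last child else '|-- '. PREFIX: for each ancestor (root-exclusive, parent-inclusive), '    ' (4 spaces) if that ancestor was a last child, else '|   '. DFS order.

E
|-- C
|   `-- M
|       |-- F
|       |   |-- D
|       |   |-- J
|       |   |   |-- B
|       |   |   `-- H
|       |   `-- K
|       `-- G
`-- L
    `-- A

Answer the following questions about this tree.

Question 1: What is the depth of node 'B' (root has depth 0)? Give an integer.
Answer: 5

Derivation:
Path from root to B: E -> C -> M -> F -> J -> B
Depth = number of edges = 5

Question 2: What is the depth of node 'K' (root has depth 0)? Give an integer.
Path from root to K: E -> C -> M -> F -> K
Depth = number of edges = 4

Answer: 4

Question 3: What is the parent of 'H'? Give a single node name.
Answer: J

Derivation:
Scan adjacency: H appears as child of J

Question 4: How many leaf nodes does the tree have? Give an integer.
Answer: 6

Derivation:
Leaves (nodes with no children): A, B, D, G, H, K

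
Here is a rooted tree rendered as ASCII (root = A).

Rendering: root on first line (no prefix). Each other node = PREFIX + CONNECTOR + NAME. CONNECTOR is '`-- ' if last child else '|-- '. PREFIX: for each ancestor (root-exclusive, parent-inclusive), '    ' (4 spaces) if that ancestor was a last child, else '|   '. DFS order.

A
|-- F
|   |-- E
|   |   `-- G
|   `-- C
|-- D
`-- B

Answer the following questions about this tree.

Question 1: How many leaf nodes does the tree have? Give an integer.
Leaves (nodes with no children): B, C, D, G

Answer: 4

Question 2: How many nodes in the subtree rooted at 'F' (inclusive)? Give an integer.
Answer: 4

Derivation:
Subtree rooted at F contains: C, E, F, G
Count = 4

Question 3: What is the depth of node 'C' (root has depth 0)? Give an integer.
Path from root to C: A -> F -> C
Depth = number of edges = 2

Answer: 2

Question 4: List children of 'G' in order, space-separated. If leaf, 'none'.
Node G's children (from adjacency): (leaf)

Answer: none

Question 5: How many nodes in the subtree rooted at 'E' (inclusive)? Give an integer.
Answer: 2

Derivation:
Subtree rooted at E contains: E, G
Count = 2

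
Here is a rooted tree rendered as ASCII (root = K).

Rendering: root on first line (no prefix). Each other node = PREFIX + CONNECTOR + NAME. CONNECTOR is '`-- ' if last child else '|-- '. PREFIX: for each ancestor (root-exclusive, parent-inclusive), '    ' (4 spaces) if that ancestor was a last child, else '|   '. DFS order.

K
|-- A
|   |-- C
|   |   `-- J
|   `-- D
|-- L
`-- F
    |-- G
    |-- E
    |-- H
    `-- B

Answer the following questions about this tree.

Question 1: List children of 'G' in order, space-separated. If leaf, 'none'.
Answer: none

Derivation:
Node G's children (from adjacency): (leaf)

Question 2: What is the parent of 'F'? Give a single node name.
Answer: K

Derivation:
Scan adjacency: F appears as child of K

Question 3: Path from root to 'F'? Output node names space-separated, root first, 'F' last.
Answer: K F

Derivation:
Walk down from root: K -> F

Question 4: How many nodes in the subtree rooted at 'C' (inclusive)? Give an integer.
Answer: 2

Derivation:
Subtree rooted at C contains: C, J
Count = 2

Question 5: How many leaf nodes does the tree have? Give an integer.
Leaves (nodes with no children): B, D, E, G, H, J, L

Answer: 7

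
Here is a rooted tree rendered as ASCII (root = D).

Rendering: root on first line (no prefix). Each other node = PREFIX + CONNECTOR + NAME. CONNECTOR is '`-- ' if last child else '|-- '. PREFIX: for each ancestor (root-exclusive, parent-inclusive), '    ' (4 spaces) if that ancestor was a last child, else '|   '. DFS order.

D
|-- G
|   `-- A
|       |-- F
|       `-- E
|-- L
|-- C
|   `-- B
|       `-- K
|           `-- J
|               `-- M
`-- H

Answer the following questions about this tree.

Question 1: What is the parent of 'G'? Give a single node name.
Answer: D

Derivation:
Scan adjacency: G appears as child of D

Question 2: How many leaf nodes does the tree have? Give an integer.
Answer: 5

Derivation:
Leaves (nodes with no children): E, F, H, L, M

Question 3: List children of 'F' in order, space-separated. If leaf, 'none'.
Answer: none

Derivation:
Node F's children (from adjacency): (leaf)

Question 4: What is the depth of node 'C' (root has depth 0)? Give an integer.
Path from root to C: D -> C
Depth = number of edges = 1

Answer: 1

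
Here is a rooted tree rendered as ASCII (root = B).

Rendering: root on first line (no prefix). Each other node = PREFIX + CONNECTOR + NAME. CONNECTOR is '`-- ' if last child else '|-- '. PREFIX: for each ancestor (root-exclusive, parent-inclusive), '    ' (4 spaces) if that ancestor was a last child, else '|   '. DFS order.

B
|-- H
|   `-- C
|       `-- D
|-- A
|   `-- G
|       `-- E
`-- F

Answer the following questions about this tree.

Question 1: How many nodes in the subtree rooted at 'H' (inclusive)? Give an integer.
Subtree rooted at H contains: C, D, H
Count = 3

Answer: 3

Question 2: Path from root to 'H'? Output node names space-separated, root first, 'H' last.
Walk down from root: B -> H

Answer: B H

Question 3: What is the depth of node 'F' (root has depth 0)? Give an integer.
Answer: 1

Derivation:
Path from root to F: B -> F
Depth = number of edges = 1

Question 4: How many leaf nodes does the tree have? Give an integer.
Leaves (nodes with no children): D, E, F

Answer: 3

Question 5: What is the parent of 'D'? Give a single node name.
Scan adjacency: D appears as child of C

Answer: C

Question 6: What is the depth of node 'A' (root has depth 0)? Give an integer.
Path from root to A: B -> A
Depth = number of edges = 1

Answer: 1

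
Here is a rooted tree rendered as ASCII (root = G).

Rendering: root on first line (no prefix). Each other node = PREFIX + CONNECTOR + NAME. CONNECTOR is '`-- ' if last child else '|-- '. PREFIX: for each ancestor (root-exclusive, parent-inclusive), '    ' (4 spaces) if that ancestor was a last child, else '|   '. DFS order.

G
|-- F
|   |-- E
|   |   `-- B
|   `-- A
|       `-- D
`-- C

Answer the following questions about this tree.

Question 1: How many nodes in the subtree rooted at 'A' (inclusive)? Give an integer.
Subtree rooted at A contains: A, D
Count = 2

Answer: 2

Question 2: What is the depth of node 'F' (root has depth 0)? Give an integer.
Answer: 1

Derivation:
Path from root to F: G -> F
Depth = number of edges = 1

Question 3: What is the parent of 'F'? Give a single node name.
Answer: G

Derivation:
Scan adjacency: F appears as child of G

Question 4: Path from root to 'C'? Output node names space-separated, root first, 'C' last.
Walk down from root: G -> C

Answer: G C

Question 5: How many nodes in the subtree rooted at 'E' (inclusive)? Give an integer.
Answer: 2

Derivation:
Subtree rooted at E contains: B, E
Count = 2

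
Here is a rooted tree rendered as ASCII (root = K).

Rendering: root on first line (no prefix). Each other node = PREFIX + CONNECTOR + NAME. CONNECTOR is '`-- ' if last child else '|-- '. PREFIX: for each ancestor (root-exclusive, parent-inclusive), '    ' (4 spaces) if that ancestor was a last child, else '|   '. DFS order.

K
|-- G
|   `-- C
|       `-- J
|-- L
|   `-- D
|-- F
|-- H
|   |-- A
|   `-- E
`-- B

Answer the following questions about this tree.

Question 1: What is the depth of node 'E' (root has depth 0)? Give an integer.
Path from root to E: K -> H -> E
Depth = number of edges = 2

Answer: 2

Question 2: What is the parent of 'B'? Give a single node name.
Scan adjacency: B appears as child of K

Answer: K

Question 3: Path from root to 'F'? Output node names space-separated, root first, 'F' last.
Walk down from root: K -> F

Answer: K F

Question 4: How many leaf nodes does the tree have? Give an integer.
Leaves (nodes with no children): A, B, D, E, F, J

Answer: 6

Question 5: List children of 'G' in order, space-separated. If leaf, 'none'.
Answer: C

Derivation:
Node G's children (from adjacency): C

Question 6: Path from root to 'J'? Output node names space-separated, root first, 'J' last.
Answer: K G C J

Derivation:
Walk down from root: K -> G -> C -> J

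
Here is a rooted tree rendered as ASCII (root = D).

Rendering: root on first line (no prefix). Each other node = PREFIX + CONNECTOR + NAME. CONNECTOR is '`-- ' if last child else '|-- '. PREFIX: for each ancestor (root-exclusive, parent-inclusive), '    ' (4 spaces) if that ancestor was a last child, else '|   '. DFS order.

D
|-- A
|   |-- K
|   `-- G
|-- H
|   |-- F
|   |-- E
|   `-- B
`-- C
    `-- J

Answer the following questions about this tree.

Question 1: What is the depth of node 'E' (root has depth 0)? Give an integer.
Path from root to E: D -> H -> E
Depth = number of edges = 2

Answer: 2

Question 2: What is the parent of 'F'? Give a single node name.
Scan adjacency: F appears as child of H

Answer: H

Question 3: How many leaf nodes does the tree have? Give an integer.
Answer: 6

Derivation:
Leaves (nodes with no children): B, E, F, G, J, K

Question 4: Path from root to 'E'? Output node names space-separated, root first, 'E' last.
Walk down from root: D -> H -> E

Answer: D H E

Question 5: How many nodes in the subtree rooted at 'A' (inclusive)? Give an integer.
Answer: 3

Derivation:
Subtree rooted at A contains: A, G, K
Count = 3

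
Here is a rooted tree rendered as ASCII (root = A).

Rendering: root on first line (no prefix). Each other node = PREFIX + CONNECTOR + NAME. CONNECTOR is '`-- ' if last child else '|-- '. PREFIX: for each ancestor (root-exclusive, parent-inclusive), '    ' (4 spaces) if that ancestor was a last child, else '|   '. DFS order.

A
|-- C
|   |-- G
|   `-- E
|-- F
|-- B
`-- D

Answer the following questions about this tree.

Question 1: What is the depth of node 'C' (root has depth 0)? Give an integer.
Path from root to C: A -> C
Depth = number of edges = 1

Answer: 1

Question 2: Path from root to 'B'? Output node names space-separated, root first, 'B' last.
Walk down from root: A -> B

Answer: A B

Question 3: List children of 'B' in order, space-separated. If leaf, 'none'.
Node B's children (from adjacency): (leaf)

Answer: none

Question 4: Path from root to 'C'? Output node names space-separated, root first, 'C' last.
Walk down from root: A -> C

Answer: A C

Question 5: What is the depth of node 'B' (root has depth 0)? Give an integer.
Answer: 1

Derivation:
Path from root to B: A -> B
Depth = number of edges = 1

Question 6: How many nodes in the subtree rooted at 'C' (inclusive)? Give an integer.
Subtree rooted at C contains: C, E, G
Count = 3

Answer: 3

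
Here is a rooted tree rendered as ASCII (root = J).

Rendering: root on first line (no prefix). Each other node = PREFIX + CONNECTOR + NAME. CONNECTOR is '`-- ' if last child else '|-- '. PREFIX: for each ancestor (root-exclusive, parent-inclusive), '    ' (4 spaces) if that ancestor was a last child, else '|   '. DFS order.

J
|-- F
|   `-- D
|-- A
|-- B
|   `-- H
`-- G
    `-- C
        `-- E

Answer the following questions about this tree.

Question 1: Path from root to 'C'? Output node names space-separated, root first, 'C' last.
Answer: J G C

Derivation:
Walk down from root: J -> G -> C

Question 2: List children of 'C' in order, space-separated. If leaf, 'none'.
Node C's children (from adjacency): E

Answer: E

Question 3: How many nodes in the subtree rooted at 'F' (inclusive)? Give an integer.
Answer: 2

Derivation:
Subtree rooted at F contains: D, F
Count = 2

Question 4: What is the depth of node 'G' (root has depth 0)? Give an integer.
Answer: 1

Derivation:
Path from root to G: J -> G
Depth = number of edges = 1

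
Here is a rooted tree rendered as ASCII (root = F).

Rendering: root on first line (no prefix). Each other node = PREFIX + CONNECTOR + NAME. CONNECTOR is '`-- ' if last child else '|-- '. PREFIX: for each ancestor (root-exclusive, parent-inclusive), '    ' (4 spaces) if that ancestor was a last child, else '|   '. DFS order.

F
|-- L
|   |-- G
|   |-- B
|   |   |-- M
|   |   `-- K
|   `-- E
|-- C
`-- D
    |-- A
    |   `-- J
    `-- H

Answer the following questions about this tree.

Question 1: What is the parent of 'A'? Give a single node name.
Scan adjacency: A appears as child of D

Answer: D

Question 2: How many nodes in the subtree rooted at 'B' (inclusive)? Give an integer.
Answer: 3

Derivation:
Subtree rooted at B contains: B, K, M
Count = 3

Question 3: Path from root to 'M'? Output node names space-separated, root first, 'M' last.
Answer: F L B M

Derivation:
Walk down from root: F -> L -> B -> M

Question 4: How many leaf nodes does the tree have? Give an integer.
Leaves (nodes with no children): C, E, G, H, J, K, M

Answer: 7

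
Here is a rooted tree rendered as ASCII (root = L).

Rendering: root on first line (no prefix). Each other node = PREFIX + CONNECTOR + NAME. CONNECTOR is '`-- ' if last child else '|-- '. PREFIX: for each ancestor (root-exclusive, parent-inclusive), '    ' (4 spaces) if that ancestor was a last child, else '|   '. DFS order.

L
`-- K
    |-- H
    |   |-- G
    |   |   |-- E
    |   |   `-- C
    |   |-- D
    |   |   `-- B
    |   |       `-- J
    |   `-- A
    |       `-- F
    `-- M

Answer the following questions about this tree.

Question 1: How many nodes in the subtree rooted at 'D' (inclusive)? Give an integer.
Subtree rooted at D contains: B, D, J
Count = 3

Answer: 3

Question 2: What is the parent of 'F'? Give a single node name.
Scan adjacency: F appears as child of A

Answer: A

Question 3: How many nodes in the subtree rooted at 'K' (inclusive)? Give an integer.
Answer: 11

Derivation:
Subtree rooted at K contains: A, B, C, D, E, F, G, H, J, K, M
Count = 11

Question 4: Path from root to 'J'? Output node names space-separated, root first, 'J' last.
Walk down from root: L -> K -> H -> D -> B -> J

Answer: L K H D B J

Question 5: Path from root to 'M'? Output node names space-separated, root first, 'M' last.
Answer: L K M

Derivation:
Walk down from root: L -> K -> M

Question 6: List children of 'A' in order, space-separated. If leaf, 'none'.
Node A's children (from adjacency): F

Answer: F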